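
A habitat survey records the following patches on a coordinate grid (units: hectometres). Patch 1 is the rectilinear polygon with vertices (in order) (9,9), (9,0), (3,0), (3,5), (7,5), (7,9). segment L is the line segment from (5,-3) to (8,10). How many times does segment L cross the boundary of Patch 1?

The segment meets the boundary at (7.769,9), (7,5.667), (6.846,5), (5.692,0).

4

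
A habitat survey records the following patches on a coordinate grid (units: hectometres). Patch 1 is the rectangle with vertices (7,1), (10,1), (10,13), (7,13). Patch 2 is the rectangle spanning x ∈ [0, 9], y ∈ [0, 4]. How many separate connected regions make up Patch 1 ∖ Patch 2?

Patch 1 ∖ Patch 2 is a single connected region.

1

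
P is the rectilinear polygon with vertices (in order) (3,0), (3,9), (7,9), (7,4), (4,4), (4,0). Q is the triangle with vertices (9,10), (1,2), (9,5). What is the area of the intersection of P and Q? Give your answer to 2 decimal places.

The intersection is the polygon with vertices (3,4), (7,8), (7,4.25), (6.333,4), (4,4), (4,3.125), (3,2.75).
By the shoelace formula its area is 8.98.

8.98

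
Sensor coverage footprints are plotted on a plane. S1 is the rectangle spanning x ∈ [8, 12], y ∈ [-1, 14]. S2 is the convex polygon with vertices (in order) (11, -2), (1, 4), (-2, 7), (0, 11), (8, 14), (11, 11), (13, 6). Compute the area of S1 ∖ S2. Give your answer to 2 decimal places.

|S1| = 60, |S1∩S2| = 49.5917.
|S1 ∖ S2| = |S1| − |S1∩S2| = 60 − 49.5917 = 10.41.

10.41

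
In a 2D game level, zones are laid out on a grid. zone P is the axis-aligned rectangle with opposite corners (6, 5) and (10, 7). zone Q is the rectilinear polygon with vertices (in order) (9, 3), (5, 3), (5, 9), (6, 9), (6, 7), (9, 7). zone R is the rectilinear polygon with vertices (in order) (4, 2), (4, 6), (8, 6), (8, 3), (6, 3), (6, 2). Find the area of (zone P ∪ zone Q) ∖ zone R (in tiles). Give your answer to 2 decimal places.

|zone P ∪ zone Q| = 20.
|(zone P ∪ zone Q) ∩ zone R| = 9.
|(zone P ∪ zone Q) ∖ zone R| = 20 − 9 = 11.00.

11.00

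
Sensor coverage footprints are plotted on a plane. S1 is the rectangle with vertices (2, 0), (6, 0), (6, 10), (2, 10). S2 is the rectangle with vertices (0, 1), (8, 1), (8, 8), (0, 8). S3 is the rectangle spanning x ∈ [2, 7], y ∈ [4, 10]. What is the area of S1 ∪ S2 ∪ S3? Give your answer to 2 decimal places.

70.00

By inclusion–exclusion:
Individual areas: |S1| = 40, |S2| = 56, |S3| = 30.
|S1∩S2|: x∈[2,6], y∈[1,8] → 4·7 = 28.
|S1∩S3|: x∈[2,6], y∈[4,10] → 4·6 = 24.
|S2∩S3|: x∈[2,7], y∈[4,8] → 5·4 = 20.
|S1∩S2∩S3| = 16.
|S1 ∪ S2 ∪ S3| = 126 − 72 + 16 = 70.00.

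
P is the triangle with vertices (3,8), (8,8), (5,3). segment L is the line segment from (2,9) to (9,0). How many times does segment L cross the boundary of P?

The segment meets the boundary at (5.726,4.21), (3.235,7.412).

2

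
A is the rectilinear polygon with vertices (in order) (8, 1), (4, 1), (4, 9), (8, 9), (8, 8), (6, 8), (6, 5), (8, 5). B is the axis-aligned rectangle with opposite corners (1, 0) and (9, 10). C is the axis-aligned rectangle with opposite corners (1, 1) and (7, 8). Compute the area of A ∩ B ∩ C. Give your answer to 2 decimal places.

18.00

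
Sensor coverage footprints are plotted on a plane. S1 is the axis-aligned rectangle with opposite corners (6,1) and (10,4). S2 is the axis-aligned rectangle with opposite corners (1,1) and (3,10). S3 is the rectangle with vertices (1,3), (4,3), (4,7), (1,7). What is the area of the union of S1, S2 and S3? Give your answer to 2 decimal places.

34.00

By inclusion–exclusion:
Individual areas: |S1| = 12, |S2| = 18, |S3| = 12.
|S1∩S2| = 0 (no overlap).
|S1∩S3| = 0 (no overlap).
|S2∩S3|: x∈[1,3], y∈[3,7] → 2·4 = 8.
|S1∩S2∩S3| = 0.
|S1 ∪ S2 ∪ S3| = 42 − 8 + 0 = 34.00.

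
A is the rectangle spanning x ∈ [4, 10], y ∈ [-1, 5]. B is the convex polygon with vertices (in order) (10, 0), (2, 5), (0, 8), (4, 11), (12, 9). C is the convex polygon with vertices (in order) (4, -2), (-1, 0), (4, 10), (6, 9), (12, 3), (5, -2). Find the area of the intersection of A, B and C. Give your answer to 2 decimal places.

The intersection is the polygon with vertices (10,5), (10,1.571), (8.827,0.733), (4,3.75), (4,5).
By the shoelace formula its area is 17.83.

17.83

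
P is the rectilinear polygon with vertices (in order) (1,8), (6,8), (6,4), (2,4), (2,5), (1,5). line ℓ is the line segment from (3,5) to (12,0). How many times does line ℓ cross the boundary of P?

1

The segment meets the boundary at (4.8,4).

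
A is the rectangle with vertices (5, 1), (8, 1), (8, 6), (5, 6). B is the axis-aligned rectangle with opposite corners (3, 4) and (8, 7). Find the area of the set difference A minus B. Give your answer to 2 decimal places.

9.00

|A∩B|: x∈[5,8], y∈[4,6] → 3·2 = 6.
|A| = 15.
|A ∖ B| = |A| − |A∩B| = 15 − 6 = 9.00.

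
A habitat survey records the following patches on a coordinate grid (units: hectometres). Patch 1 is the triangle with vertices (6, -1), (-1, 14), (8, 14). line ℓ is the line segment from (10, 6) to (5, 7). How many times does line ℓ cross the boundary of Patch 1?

The segment meets the boundary at (7.013,6.597).

1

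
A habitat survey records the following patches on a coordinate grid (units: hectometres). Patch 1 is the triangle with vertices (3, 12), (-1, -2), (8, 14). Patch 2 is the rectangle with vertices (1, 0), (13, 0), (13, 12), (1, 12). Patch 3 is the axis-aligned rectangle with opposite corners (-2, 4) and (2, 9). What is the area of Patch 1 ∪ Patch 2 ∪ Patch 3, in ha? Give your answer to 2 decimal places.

By inclusion–exclusion:
Individual areas: |Patch 1| = 31, |Patch 2| = 144, |Patch 3| = 20.
|Patch 1∩Patch 2| = 23.6806.
|Patch 1∩Patch 3| = 2.8929.
|Patch 2∩Patch 3|: x∈[1,2], y∈[4,9] → 1·5 = 5.
|Patch 1∩Patch 2∩Patch 3| = 2.75.
|Patch 1 ∪ Patch 2 ∪ Patch 3| = 195 − 31.5734 + 2.75 = 166.18.

166.18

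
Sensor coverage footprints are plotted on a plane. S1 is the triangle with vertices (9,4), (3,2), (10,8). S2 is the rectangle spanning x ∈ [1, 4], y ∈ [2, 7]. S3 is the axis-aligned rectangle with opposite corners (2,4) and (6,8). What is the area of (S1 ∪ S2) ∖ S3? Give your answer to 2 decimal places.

19.55

|S1 ∪ S2| = 25.7381.
|(S1 ∪ S2) ∩ S3| = 6.1905.
|(S1 ∪ S2) ∖ S3| = 25.7381 − 6.1905 = 19.55.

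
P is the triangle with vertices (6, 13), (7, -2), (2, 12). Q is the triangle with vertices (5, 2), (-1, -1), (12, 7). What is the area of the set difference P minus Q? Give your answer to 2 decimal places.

|P| = 30.5, |P∩Q| = 0.7575.
|P ∖ Q| = |P| − |P∩Q| = 30.5 − 0.7575 = 29.74.

29.74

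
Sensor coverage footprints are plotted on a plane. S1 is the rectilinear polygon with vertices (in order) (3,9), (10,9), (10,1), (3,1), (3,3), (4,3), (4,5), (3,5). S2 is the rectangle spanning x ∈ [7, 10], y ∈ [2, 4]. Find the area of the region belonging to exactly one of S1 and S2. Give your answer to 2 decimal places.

|S1| = 54, |S2| = 6, |S1∩S2| = 6.
|S1 △ S2| = |S1| + |S2| − 2·|S1∩S2| = 54 + 6 − 12 = 48.00.

48.00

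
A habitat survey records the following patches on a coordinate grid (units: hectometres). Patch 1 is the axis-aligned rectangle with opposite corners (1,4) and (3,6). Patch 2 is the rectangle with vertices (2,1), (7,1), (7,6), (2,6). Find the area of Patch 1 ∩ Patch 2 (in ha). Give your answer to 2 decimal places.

2.00

|Patch 1∩Patch 2|: x∈[2,3], y∈[4,6] → 1·2 = 2.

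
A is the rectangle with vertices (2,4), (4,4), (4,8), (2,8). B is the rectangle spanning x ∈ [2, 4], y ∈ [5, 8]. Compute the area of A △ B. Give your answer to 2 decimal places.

|A∩B|: x∈[2,4], y∈[5,8] → 2·3 = 6.
|A △ B| = |A| + |B| − 2·|A∩B| = 8 + 6 − 12 = 2.00.

2.00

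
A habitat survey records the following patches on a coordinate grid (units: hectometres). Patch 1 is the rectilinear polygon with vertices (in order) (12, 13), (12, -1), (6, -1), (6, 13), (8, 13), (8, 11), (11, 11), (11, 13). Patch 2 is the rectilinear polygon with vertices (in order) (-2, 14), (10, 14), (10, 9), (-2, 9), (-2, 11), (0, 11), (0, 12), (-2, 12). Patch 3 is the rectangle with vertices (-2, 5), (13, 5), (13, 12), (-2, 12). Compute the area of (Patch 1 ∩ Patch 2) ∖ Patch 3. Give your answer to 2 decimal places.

2.00

|Patch 1 ∩ Patch 2| = 12.
|(Patch 1 ∩ Patch 2) ∩ Patch 3| = 10.
|(Patch 1 ∩ Patch 2) ∖ Patch 3| = 12 − 10 = 2.00.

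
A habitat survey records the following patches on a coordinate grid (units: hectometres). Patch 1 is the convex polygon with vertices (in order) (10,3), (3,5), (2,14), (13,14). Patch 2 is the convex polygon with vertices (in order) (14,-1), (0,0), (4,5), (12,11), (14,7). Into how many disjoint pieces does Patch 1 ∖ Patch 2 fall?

Patch 1 ∖ Patch 2 is a single connected region.

1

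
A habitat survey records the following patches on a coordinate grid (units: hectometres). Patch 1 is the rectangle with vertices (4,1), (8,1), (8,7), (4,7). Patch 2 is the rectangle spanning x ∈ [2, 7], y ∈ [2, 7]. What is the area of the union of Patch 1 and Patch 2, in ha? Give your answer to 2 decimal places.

By inclusion–exclusion:
Individual areas: |Patch 1| = 24, |Patch 2| = 25.
|Patch 1∩Patch 2|: x∈[4,7], y∈[2,7] → 3·5 = 15.
|Patch 1 ∪ Patch 2| = 49 − 15 = 34.00.

34.00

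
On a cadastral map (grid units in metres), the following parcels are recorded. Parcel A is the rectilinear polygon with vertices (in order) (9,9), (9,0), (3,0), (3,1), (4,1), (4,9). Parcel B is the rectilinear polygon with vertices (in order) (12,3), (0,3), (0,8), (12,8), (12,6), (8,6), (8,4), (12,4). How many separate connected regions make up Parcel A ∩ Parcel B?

Parcel A ∩ Parcel B is a single connected region.

1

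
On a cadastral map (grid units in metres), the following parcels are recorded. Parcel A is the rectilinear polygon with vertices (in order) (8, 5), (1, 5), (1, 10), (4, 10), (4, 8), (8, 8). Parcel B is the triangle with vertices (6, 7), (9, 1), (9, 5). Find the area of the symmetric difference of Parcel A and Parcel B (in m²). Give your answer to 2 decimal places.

|Parcel A| = 27, |Parcel B| = 6, |Parcel A∩Parcel B| = 1.6667.
|Parcel A △ Parcel B| = |Parcel A| + |Parcel B| − 2·|Parcel A∩Parcel B| = 27 + 6 − 3.3333 = 29.67.

29.67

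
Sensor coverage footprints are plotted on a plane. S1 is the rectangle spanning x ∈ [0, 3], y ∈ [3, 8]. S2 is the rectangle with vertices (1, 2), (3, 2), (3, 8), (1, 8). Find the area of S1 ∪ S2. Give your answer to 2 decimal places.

By inclusion–exclusion:
Individual areas: |S1| = 15, |S2| = 12.
|S1∩S2|: x∈[1,3], y∈[3,8] → 2·5 = 10.
|S1 ∪ S2| = 27 − 10 = 17.00.

17.00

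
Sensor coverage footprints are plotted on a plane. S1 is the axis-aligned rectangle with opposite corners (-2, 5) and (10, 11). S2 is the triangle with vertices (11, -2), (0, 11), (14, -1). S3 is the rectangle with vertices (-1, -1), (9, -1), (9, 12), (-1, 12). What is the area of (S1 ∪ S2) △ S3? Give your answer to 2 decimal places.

86.47

|S1 ∪ S2| = 91.2308.
|(S1 ∪ S2) ∩ S3| = 67.3801.
|(S1 ∪ S2) △ S3| = 91.2308 + 130 − 134.7602 = 86.47.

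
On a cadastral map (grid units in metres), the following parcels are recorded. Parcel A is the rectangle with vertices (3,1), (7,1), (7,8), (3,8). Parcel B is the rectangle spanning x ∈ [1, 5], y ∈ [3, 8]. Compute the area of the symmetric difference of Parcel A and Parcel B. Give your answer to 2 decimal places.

28.00

|Parcel A∩Parcel B|: x∈[3,5], y∈[3,8] → 2·5 = 10.
|Parcel A △ Parcel B| = |Parcel A| + |Parcel B| − 2·|Parcel A∩Parcel B| = 28 + 20 − 20 = 28.00.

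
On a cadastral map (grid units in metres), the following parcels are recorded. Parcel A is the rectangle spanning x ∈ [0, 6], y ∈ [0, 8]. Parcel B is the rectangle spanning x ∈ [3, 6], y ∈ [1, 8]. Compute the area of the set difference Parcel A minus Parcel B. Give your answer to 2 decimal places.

27.00

|Parcel A∩Parcel B|: x∈[3,6], y∈[1,8] → 3·7 = 21.
|Parcel A| = 48.
|Parcel A ∖ Parcel B| = |Parcel A| − |Parcel A∩Parcel B| = 48 − 21 = 27.00.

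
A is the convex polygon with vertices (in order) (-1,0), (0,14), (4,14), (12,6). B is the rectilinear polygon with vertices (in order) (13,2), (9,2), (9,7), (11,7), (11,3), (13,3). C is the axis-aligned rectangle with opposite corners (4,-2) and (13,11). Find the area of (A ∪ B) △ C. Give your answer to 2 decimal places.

128.31

|A ∪ B| = 112.1538.
|(A ∪ B) ∩ C| = 50.4231.
|(A ∪ B) △ C| = 112.1538 + 117 − 100.8462 = 128.31.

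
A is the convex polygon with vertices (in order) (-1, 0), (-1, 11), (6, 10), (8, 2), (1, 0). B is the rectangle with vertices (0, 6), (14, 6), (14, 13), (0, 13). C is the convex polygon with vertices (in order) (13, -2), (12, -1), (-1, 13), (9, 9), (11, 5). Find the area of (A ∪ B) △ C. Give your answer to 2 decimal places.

136.79

|A ∪ B| = 147.9286.
|(A ∪ B) ∩ C| = 30.8194.
|(A ∪ B) △ C| = 147.9286 + 50.5 − 61.6389 = 136.79.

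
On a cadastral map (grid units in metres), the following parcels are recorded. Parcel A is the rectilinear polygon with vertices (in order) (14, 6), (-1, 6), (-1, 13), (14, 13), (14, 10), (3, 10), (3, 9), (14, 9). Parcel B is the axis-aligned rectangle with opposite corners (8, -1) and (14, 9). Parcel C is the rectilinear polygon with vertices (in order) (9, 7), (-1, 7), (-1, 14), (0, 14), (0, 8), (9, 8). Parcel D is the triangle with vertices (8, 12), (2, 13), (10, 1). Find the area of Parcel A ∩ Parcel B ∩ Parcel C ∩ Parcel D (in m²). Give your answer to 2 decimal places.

The intersection is the polygon with vertices (8.727,8), (8.909,7), (8,7), (8,8).
By the shoelace formula its area is 0.82.

0.82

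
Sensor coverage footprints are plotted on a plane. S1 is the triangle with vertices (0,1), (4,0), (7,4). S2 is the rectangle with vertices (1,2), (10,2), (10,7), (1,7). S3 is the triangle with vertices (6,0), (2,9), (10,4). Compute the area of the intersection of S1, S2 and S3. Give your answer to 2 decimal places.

1.78

The intersection is the polygon with vertices (5.5,2), (5.111,2), (4.667,3), (7,4).
By the shoelace formula its area is 1.78.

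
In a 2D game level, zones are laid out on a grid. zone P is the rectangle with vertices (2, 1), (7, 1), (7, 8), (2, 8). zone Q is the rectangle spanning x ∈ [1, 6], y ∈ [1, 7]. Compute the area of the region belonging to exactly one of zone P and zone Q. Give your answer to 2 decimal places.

17.00

|zone P∩zone Q|: x∈[2,6], y∈[1,7] → 4·6 = 24.
|zone P △ zone Q| = |zone P| + |zone Q| − 2·|zone P∩zone Q| = 35 + 30 − 48 = 17.00.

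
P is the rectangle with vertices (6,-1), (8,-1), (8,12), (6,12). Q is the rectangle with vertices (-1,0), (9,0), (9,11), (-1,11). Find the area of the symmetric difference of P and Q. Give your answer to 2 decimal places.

92.00

|P∩Q|: x∈[6,8], y∈[0,11] → 2·11 = 22.
|P △ Q| = |P| + |Q| − 2·|P∩Q| = 26 + 110 − 44 = 92.00.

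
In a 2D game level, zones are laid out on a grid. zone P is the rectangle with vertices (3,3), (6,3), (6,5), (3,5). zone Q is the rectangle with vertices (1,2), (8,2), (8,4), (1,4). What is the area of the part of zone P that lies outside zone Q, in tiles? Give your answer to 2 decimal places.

3.00

|zone P∩zone Q|: x∈[3,6], y∈[3,4] → 3·1 = 3.
|zone P| = 6.
|zone P ∖ zone Q| = |zone P| − |zone P∩zone Q| = 6 − 3 = 3.00.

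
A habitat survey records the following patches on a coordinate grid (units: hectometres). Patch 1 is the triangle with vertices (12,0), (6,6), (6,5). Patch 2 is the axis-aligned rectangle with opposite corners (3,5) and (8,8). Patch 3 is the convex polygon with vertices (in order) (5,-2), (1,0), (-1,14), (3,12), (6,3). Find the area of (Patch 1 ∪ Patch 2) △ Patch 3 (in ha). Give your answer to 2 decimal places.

70.50

|Patch 1 ∪ Patch 2| = 17.5.
|(Patch 1 ∪ Patch 2) ∩ Patch 3| = 5.5.
|(Patch 1 ∪ Patch 2) △ Patch 3| = 17.5 + 64 − 11 = 70.50.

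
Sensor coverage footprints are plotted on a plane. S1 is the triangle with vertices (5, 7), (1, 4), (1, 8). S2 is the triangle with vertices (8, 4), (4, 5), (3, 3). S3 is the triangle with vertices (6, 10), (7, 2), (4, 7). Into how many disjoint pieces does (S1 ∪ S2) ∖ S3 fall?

3

(S1 ∪ S2) ∖ S3 splits into 3 disjoint pieces (area 7.6342, area 3.3561, area 0.3541).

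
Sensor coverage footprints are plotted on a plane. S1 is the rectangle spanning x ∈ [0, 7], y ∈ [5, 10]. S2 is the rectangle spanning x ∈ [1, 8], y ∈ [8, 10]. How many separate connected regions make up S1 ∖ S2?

S1 ∖ S2 is a single connected region.

1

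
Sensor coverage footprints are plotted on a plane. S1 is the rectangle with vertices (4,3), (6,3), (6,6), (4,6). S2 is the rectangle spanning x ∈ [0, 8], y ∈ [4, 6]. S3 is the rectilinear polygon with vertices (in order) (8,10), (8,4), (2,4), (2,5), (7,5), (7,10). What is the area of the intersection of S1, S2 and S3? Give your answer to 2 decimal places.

2.00

The intersection is the polygon with vertices (4,4), (4,5), (6,5), (6,4).
By the shoelace formula its area is 2.00.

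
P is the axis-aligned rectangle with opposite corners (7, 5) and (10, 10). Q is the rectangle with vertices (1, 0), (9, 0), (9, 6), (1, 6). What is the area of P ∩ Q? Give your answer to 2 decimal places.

2.00

|P∩Q|: x∈[7,9], y∈[5,6] → 2·1 = 2.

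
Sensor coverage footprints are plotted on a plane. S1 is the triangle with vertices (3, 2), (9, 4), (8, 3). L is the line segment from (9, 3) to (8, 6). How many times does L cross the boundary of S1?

2

The segment meets the boundary at (8.7,3.9), (8.75,3.75).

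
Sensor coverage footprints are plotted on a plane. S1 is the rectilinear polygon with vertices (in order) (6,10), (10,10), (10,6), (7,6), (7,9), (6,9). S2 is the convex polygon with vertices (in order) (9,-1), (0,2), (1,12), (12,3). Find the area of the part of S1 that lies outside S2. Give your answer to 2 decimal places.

|S1| = 13, |S1∩S2| = 0.7273.
|S1 ∖ S2| = |S1| − |S1∩S2| = 13 − 0.7273 = 12.27.

12.27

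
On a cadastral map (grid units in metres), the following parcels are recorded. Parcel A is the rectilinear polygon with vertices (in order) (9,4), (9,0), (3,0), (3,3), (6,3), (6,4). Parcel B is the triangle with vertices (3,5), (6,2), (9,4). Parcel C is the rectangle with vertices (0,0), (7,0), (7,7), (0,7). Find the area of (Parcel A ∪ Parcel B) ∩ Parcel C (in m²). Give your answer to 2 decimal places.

The region (Parcel A ∪ Parcel B) ∩ Parcel C is the polygon with vertices (3,0), (3,3), (5,3), (3,5), (7,4.333), (7,0).
By the shoelace formula its area is 16.67.

16.67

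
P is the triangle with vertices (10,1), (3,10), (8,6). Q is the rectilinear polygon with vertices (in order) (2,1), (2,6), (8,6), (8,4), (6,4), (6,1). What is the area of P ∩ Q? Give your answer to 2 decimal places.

The intersection is the polygon with vertices (6.111,6), (8,6), (8,4), (7.667,4).
By the shoelace formula its area is 2.22.

2.22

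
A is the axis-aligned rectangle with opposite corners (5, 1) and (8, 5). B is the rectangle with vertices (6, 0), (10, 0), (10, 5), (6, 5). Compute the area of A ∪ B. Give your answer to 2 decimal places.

By inclusion–exclusion:
Individual areas: |A| = 12, |B| = 20.
|A∩B|: x∈[6,8], y∈[1,5] → 2·4 = 8.
|A ∪ B| = 32 − 8 = 24.00.

24.00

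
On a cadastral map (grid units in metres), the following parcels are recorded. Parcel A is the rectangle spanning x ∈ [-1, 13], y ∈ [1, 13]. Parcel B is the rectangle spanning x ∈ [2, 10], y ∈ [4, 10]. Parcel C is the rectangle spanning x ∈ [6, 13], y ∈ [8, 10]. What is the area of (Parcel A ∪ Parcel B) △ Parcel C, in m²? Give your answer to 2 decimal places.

154.00

|Parcel A ∪ Parcel B| = 168.
|(Parcel A ∪ Parcel B) ∩ Parcel C| = 14.
|(Parcel A ∪ Parcel B) △ Parcel C| = 168 + 14 − 28 = 154.00.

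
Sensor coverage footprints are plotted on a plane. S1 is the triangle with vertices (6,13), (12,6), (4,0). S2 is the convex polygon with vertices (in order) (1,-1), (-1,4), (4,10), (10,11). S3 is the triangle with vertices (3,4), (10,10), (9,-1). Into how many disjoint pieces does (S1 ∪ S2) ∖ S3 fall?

3

(S1 ∪ S2) ∖ S3 splits into 3 disjoint pieces (area 49.0819, area 5.1948, area 2.483).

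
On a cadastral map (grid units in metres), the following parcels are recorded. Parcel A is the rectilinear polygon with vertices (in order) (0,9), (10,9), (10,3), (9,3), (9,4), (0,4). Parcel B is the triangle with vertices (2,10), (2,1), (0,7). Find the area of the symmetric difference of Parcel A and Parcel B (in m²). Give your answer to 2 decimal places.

45.67

|Parcel A| = 51, |Parcel B| = 9, |Parcel A∩Parcel B| = 7.1667.
|Parcel A △ Parcel B| = |Parcel A| + |Parcel B| − 2·|Parcel A∩Parcel B| = 51 + 9 − 14.3333 = 45.67.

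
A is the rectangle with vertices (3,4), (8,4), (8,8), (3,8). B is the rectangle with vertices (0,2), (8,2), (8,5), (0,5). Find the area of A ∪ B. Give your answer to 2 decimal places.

39.00

By inclusion–exclusion:
Individual areas: |A| = 20, |B| = 24.
|A∩B|: x∈[3,8], y∈[4,5] → 5·1 = 5.
|A ∪ B| = 44 − 5 = 39.00.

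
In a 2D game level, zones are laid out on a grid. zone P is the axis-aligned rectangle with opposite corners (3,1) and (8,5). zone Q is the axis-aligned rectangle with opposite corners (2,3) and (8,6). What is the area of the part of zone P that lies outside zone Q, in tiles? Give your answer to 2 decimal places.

|zone P∩zone Q|: x∈[3,8], y∈[3,5] → 5·2 = 10.
|zone P| = 20.
|zone P ∖ zone Q| = |zone P| − |zone P∩zone Q| = 20 − 10 = 10.00.

10.00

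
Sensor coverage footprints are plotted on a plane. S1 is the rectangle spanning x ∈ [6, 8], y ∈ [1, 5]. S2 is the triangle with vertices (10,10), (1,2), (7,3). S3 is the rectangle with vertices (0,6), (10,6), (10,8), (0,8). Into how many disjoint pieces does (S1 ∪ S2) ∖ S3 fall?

2

(S1 ∪ S2) ∖ S3 splits into 2 disjoint pieces (area 18.9881, area 1.3929).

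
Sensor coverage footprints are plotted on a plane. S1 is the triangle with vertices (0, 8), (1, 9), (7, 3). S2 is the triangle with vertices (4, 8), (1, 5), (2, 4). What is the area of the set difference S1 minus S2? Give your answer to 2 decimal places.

|S1| = 6, |S1∩S2| = 0.5439.
|S1 ∖ S2| = |S1| − |S1∩S2| = 6 − 0.5439 = 5.46.

5.46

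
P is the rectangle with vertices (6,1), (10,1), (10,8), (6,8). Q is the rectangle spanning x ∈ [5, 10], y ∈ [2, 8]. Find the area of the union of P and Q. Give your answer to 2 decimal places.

34.00

By inclusion–exclusion:
Individual areas: |P| = 28, |Q| = 30.
|P∩Q|: x∈[6,10], y∈[2,8] → 4·6 = 24.
|P ∪ Q| = 58 − 24 = 34.00.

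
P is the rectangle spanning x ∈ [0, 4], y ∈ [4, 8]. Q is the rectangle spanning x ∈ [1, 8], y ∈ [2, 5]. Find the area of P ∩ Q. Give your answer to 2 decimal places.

|P∩Q|: x∈[1,4], y∈[4,5] → 3·1 = 3.

3.00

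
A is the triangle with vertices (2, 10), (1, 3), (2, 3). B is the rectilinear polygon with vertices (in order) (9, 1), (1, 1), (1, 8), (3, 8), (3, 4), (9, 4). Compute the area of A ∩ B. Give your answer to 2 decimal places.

The intersection is the polygon with vertices (1.714,8), (2,8), (2,3), (1,3).
By the shoelace formula its area is 3.21.

3.21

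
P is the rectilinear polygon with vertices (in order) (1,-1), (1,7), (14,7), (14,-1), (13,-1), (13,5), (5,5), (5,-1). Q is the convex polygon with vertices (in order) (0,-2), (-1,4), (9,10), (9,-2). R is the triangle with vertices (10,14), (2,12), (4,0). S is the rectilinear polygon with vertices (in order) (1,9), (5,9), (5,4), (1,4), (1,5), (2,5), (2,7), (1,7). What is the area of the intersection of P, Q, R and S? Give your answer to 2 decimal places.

The intersection is the polygon with vertices (5,7), (5,5), (5,4), (3.333,4), (2.939,6.364), (4,7).
By the shoelace formula its area is 5.38.

5.38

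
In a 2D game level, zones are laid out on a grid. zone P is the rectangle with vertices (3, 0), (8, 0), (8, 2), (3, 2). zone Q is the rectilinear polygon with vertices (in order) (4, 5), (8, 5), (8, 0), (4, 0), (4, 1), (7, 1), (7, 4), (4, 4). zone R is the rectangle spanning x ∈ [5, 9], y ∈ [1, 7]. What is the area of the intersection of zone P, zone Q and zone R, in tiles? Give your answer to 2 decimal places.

1.00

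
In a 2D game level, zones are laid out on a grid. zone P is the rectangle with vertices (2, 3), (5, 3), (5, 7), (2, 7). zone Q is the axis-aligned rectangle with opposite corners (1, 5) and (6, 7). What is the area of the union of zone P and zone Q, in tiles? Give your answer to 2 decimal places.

16.00

By inclusion–exclusion:
Individual areas: |zone P| = 12, |zone Q| = 10.
|zone P∩zone Q|: x∈[2,5], y∈[5,7] → 3·2 = 6.
|zone P ∪ zone Q| = 22 − 6 = 16.00.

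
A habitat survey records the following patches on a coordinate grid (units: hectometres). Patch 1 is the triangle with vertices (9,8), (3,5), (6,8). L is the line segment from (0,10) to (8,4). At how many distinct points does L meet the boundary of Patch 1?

2

The segment meets the boundary at (5.2,6.1), (4.571,6.571).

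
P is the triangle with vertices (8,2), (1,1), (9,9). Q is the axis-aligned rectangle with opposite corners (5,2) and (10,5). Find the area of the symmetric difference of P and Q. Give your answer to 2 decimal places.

19.71

|P| = 24, |Q| = 15, |P∩Q| = 9.6429.
|P △ Q| = |P| + |Q| − 2·|P∩Q| = 24 + 15 − 19.2857 = 19.71.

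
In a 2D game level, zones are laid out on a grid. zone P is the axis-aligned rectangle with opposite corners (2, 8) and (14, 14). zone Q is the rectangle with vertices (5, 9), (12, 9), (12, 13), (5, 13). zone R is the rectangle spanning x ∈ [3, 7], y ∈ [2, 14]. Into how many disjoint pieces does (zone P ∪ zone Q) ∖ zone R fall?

2

(zone P ∪ zone Q) ∖ zone R splits into 2 disjoint pieces (area 6, area 42).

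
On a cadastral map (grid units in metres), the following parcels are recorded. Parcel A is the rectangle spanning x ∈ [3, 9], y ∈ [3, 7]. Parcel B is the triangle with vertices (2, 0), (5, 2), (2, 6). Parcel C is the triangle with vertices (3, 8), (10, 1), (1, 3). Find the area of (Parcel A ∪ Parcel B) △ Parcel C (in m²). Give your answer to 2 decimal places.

25.26

|Parcel A ∪ Parcel B| = 31.9583.
|(Parcel A ∪ Parcel B) ∩ Parcel C| = 15.5979.
|(Parcel A ∪ Parcel B) △ Parcel C| = 31.9583 + 24.5 − 31.1959 = 25.26.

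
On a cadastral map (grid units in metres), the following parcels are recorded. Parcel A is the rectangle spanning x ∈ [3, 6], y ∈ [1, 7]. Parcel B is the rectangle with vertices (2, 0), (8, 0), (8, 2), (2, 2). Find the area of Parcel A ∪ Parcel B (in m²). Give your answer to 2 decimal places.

By inclusion–exclusion:
Individual areas: |Parcel A| = 18, |Parcel B| = 12.
|Parcel A∩Parcel B|: x∈[3,6], y∈[1,2] → 3·1 = 3.
|Parcel A ∪ Parcel B| = 30 − 3 = 27.00.

27.00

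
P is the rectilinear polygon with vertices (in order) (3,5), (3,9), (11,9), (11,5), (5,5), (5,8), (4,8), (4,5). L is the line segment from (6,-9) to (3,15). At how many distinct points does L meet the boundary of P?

The segment meets the boundary at (3.75,9), (4,7).

2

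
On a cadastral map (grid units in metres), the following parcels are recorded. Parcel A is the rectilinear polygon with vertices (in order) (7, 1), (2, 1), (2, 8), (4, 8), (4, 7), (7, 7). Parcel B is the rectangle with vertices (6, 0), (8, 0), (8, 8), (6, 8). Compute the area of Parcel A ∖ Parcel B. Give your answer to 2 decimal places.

26.00

|Parcel A| = 32, |Parcel A∩Parcel B| = 6.
|Parcel A ∖ Parcel B| = |Parcel A| − |Parcel A∩Parcel B| = 32 − 6 = 26.00.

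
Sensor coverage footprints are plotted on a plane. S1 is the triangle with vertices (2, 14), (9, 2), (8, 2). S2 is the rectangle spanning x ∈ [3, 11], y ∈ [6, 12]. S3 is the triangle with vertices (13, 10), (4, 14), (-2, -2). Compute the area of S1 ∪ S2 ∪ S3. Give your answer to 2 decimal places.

91.91

By inclusion–exclusion:
Individual areas: |S1| = 6, |S2| = 48, |S3| = 84.
|S1∩S2| = 2.5.
|S1∩S3| = 3.1259.
|S2∩S3| = 42.9278.
|S1∩S2∩S3| = 2.4679.
|S1 ∪ S2 ∪ S3| = 138 − 48.5537 + 2.4679 = 91.91.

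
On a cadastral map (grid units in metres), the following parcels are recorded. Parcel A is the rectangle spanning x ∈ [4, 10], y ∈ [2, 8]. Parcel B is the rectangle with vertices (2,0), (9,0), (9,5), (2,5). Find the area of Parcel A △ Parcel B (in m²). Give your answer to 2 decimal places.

|Parcel A∩Parcel B|: x∈[4,9], y∈[2,5] → 5·3 = 15.
|Parcel A △ Parcel B| = |Parcel A| + |Parcel B| − 2·|Parcel A∩Parcel B| = 36 + 35 − 30 = 41.00.

41.00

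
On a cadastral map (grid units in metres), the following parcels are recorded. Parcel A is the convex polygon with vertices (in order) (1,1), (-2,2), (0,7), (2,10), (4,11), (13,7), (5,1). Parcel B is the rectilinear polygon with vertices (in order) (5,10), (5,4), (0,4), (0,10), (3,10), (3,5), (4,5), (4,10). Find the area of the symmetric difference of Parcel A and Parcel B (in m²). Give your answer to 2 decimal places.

68.50

|Parcel A| = 87.5, |Parcel B| = 25, |Parcel A∩Parcel B| = 22.
|Parcel A △ Parcel B| = |Parcel A| + |Parcel B| − 2·|Parcel A∩Parcel B| = 87.5 + 25 − 44 = 68.50.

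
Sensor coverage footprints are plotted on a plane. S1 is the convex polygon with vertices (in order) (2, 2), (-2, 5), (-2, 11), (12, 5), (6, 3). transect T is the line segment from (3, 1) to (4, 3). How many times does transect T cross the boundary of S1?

1

The segment meets the boundary at (3.714,2.429).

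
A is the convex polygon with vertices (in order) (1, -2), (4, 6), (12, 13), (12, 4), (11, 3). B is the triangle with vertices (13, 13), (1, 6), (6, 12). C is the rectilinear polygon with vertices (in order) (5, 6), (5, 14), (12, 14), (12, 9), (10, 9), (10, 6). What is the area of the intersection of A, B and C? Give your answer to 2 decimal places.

The intersection is the polygon with vertices (12,12.857), (12,12.417), (10,11.25), (11.805,12.829).
By the shoelace formula its area is 0.57.

0.57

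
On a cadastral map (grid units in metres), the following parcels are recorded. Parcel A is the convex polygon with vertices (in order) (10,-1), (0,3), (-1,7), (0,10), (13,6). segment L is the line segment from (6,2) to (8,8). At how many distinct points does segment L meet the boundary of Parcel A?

1

The segment meets the boundary at (7.86,7.581).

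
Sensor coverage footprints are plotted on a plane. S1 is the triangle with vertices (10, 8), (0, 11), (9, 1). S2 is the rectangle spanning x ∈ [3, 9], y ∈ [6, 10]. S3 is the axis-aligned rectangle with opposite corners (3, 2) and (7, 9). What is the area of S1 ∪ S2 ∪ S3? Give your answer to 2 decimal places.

55.09

By inclusion–exclusion:
Individual areas: |S1| = 36.5, |S2| = 24, |S3| = 28.
|S1∩S2| = 17.9333.
|S1∩S3| = 14.2056.
|S2∩S3|: x∈[3,7], y∈[6,9] → 4·3 = 12.
|S1∩S2∩S3| = 10.7333.
|S1 ∪ S2 ∪ S3| = 88.5 − 44.1389 + 10.7333 = 55.09.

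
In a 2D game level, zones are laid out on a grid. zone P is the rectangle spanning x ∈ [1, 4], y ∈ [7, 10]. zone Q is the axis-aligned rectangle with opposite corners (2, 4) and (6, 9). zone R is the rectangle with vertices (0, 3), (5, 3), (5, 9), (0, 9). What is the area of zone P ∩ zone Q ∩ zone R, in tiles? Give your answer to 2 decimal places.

The intersection is the polygon with vertices (2,7), (2,9), (4,9), (4,7).
By the shoelace formula its area is 4.00.

4.00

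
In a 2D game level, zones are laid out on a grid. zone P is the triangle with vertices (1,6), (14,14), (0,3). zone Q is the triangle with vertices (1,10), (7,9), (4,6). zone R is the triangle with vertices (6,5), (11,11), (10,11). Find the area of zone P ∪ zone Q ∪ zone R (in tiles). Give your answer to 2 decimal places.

24.65

By inclusion–exclusion:
Individual areas: |zone P| = 15.5, |zone Q| = 10.5, |zone R| = 3.
|zone P∩zone Q| = 4.3233.
|zone P∩zone R| = 0.0273.
|zone Q∩zone R| = 0.
|zone P∩zone Q∩zone R| = 0.
|zone P ∪ zone Q ∪ zone R| = 29 − 4.3506 + 0 = 24.65.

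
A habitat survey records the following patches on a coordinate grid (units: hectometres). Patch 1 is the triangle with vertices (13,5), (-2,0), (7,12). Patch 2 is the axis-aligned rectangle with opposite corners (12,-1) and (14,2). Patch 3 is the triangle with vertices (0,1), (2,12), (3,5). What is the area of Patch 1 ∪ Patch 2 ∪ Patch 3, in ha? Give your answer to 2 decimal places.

By inclusion–exclusion:
Individual areas: |Patch 1| = 67.5, |Patch 2| = 6, |Patch 3| = 12.5.
|Patch 1∩Patch 2| = 0.
|Patch 1∩Patch 3| = 4.5.
|Patch 2∩Patch 3| = 0.
|Patch 1∩Patch 2∩Patch 3| = 0.
|Patch 1 ∪ Patch 2 ∪ Patch 3| = 86 − 4.5 + 0 = 81.50.

81.50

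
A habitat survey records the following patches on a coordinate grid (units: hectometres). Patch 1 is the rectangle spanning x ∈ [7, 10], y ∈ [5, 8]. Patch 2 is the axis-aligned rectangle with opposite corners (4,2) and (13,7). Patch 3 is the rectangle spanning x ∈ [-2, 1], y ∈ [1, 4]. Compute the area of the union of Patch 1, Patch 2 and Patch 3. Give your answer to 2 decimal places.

57.00

By inclusion–exclusion:
Individual areas: |Patch 1| = 9, |Patch 2| = 45, |Patch 3| = 9.
|Patch 1∩Patch 2|: x∈[7,10], y∈[5,7] → 3·2 = 6.
|Patch 1∩Patch 3| = 0 (no overlap).
|Patch 2∩Patch 3| = 0 (no overlap).
|Patch 1∩Patch 2∩Patch 3| = 0.
|Patch 1 ∪ Patch 2 ∪ Patch 3| = 63 − 6 + 0 = 57.00.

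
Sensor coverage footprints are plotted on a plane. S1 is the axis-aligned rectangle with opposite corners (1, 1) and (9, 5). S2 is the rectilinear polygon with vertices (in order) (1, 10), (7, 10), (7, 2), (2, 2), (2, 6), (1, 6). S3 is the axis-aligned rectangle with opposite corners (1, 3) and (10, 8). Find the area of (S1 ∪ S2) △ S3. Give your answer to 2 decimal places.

|S1 ∪ S2| = 61.
|(S1 ∪ S2) ∩ S3| = 33.
|(S1 ∪ S2) △ S3| = 61 + 45 − 66 = 40.00.

40.00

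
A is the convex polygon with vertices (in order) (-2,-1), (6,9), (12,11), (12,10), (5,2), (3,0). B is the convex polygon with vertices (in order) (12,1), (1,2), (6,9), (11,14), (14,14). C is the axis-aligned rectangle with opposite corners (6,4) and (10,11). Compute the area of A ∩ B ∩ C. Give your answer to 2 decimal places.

The intersection is the polygon with vertices (6.75,4), (6,4), (6,9), (10,10.333), (10,7.714).
By the shoelace formula its area is 16.63.

16.63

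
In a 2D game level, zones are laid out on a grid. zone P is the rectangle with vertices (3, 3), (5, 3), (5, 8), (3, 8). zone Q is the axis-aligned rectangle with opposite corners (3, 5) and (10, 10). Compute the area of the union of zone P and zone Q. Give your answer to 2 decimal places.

39.00

By inclusion–exclusion:
Individual areas: |zone P| = 10, |zone Q| = 35.
|zone P∩zone Q|: x∈[3,5], y∈[5,8] → 2·3 = 6.
|zone P ∪ zone Q| = 45 − 6 = 39.00.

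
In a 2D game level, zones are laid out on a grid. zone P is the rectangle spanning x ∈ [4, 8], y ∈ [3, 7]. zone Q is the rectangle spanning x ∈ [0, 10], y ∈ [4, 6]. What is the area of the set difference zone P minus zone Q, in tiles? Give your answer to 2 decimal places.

8.00

|zone P∩zone Q|: x∈[4,8], y∈[4,6] → 4·2 = 8.
|zone P| = 16.
|zone P ∖ zone Q| = |zone P| − |zone P∩zone Q| = 16 − 8 = 8.00.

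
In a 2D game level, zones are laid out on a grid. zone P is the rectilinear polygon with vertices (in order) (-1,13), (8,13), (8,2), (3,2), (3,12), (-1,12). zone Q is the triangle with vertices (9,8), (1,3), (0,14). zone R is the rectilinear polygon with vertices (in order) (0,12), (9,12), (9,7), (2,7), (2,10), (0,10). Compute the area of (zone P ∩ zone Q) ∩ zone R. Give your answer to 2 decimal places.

16.55

|zone P ∩ zone Q| = 24.7178.
|(zone P ∩ zone Q) ∩ zone R| = 16.55.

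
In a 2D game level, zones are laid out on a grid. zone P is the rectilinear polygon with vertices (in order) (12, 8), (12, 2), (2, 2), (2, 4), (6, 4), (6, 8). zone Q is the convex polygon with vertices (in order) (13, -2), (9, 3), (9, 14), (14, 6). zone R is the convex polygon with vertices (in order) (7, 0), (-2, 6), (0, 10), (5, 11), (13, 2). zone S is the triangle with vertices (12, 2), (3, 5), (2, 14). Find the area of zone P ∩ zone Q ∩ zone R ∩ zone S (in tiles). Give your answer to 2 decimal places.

3.90

The intersection is the polygon with vertices (9,5.6), (12,2), (9,3).
By the shoelace formula its area is 3.90.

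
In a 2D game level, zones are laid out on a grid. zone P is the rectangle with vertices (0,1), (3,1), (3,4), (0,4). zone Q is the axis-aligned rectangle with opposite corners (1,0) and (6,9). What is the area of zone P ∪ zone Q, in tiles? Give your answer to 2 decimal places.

48.00

By inclusion–exclusion:
Individual areas: |zone P| = 9, |zone Q| = 45.
|zone P∩zone Q|: x∈[1,3], y∈[1,4] → 2·3 = 6.
|zone P ∪ zone Q| = 54 − 6 = 48.00.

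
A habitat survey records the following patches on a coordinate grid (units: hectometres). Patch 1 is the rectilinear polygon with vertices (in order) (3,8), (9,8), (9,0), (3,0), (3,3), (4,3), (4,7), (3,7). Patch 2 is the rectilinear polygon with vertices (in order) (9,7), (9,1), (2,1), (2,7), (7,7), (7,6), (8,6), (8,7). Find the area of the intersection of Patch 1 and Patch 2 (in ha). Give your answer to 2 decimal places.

31.00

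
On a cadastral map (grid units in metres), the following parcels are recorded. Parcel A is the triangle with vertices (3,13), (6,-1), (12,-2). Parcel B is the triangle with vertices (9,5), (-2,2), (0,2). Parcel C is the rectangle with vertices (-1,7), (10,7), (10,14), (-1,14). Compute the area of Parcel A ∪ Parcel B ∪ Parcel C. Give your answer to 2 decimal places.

By inclusion–exclusion:
Individual areas: |Parcel A| = 40.5, |Parcel B| = 3, |Parcel C| = 77.
|Parcel A∩Parcel B| = 0.4595.
|Parcel A∩Parcel C| = 6.9429.
|Parcel B∩Parcel C| = 0.
|Parcel A∩Parcel B∩Parcel C| = 0.
|Parcel A ∪ Parcel B ∪ Parcel C| = 120.5 − 7.4024 + 0 = 113.10.

113.10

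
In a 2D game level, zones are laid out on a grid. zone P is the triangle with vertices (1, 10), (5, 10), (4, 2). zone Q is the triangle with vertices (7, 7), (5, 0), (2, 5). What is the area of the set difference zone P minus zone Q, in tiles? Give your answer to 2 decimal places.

|zone P| = 16, |zone P∩zone Q| = 3.3043.
|zone P ∖ zone Q| = |zone P| − |zone P∩zone Q| = 16 − 3.3043 = 12.70.

12.70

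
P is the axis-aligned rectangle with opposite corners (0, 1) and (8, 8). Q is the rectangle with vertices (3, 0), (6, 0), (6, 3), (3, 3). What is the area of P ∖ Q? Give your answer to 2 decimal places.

50.00

|P∩Q|: x∈[3,6], y∈[1,3] → 3·2 = 6.
|P| = 56.
|P ∖ Q| = |P| − |P∩Q| = 56 − 6 = 50.00.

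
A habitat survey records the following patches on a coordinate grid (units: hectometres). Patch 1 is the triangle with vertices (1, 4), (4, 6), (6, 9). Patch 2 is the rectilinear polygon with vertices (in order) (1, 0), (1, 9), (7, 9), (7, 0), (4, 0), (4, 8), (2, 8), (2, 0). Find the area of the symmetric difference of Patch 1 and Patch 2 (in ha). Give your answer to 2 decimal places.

38.17

|Patch 1| = 2.5, |Patch 2| = 38, |Patch 1∩Patch 2| = 1.1667.
|Patch 1 △ Patch 2| = |Patch 1| + |Patch 2| − 2·|Patch 1∩Patch 2| = 2.5 + 38 − 2.3333 = 38.17.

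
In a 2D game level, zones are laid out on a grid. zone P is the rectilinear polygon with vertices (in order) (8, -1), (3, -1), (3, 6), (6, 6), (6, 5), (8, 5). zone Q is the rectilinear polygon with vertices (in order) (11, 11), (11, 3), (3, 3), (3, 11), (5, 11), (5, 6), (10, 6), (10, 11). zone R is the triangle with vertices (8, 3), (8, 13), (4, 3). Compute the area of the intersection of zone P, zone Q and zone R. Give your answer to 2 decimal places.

The intersection is the polygon with vertices (6,6), (6,5), (8,5), (8,3), (4,3), (5.2,6).
By the shoelace formula its area is 8.20.

8.20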